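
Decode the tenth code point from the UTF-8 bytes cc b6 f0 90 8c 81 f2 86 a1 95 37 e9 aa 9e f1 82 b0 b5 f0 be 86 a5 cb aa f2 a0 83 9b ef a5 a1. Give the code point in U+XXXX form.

U+F961

Offset 0: leading byte 0xCC = 11001100 → 2-byte char #1 = CC B6.
Offset 2: leading byte 0xF0 = 11110000 → 4-byte char #2 = F0 90 8C 81.
Offset 6: leading byte 0xF2 = 11110010 → 4-byte char #3 = F2 86 A1 95.
Offset 10: leading byte 0x37 = 00110111 → 1-byte char #4 = 37.
Offset 11: leading byte 0xE9 = 11101001 → 3-byte char #5 = E9 AA 9E.
Offset 14: leading byte 0xF1 = 11110001 → 4-byte char #6 = F1 82 B0 B5.
Offset 18: leading byte 0xF0 = 11110000 → 4-byte char #7 = F0 BE 86 A5.
Offset 22: leading byte 0xCB = 11001011 → 2-byte char #8 = CB AA.
Offset 24: leading byte 0xF2 = 11110010 → 4-byte char #9 = F2 A0 83 9B.
Offset 28: leading byte 0xEF = 11101111 → 3-byte char #10 = EF A5 A1.
Leading byte 0xEF = 11101111 matches 1110xxxx → 3-byte sequence.
Byte 1: 0xEF = 11101111, payload 1111 (4 bits).
Byte 2: 0xA5 = 10100101 (10xxxxxx ✓), payload 100101.
Byte 3: 0xA1 = 10100001 (10xxxxxx ✓), payload 100001.
Concatenate: 1111100101100001 = 0xF961 (16 bits → U+F961).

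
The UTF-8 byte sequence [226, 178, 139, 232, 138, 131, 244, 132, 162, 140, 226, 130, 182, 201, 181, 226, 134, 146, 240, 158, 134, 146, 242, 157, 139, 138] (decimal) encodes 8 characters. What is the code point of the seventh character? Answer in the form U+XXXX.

U+1E192

Offset 0: leading byte 0xE2 = 11100010 → 3-byte char #1 = E2 B2 8B.
Offset 3: leading byte 0xE8 = 11101000 → 3-byte char #2 = E8 8A 83.
Offset 6: leading byte 0xF4 = 11110100 → 4-byte char #3 = F4 84 A2 8C.
Offset 10: leading byte 0xE2 = 11100010 → 3-byte char #4 = E2 82 B6.
Offset 13: leading byte 0xC9 = 11001001 → 2-byte char #5 = C9 B5.
Offset 15: leading byte 0xE2 = 11100010 → 3-byte char #6 = E2 86 92.
Offset 18: leading byte 0xF0 = 11110000 → 4-byte char #7 = F0 9E 86 92.
Leading byte 0xF0 = 11110000 matches 11110xxx → 4-byte sequence.
Byte 1: 0xF0 = 11110000, payload 000 (3 bits).
Byte 2: 0x9E = 10011110 (10xxxxxx ✓), payload 011110.
Byte 3: 0x86 = 10000110 (10xxxxxx ✓), payload 000110.
Byte 4: 0x92 = 10010010 (10xxxxxx ✓), payload 010010.
Concatenate: 000011110000110010010 = 0x1E192 (21 bits → U+1E192).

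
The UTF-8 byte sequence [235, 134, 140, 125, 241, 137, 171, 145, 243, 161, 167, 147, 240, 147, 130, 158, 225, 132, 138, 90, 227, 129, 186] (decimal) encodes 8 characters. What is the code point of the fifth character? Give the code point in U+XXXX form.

U+1309E

Offset 0: leading byte 0xEB = 11101011 → 3-byte char #1 = EB 86 8C.
Offset 3: leading byte 0x7D = 01111101 → 1-byte char #2 = 7D.
Offset 4: leading byte 0xF1 = 11110001 → 4-byte char #3 = F1 89 AB 91.
Offset 8: leading byte 0xF3 = 11110011 → 4-byte char #4 = F3 A1 A7 93.
Offset 12: leading byte 0xF0 = 11110000 → 4-byte char #5 = F0 93 82 9E.
Leading byte 0xF0 = 11110000 matches 11110xxx → 4-byte sequence.
Byte 1: 0xF0 = 11110000, payload 000 (3 bits).
Byte 2: 0x93 = 10010011 (10xxxxxx ✓), payload 010011.
Byte 3: 0x82 = 10000010 (10xxxxxx ✓), payload 000010.
Byte 4: 0x9E = 10011110 (10xxxxxx ✓), payload 011110.
Concatenate: 000010011000010011110 = 0x1309E (21 bits → U+1309E).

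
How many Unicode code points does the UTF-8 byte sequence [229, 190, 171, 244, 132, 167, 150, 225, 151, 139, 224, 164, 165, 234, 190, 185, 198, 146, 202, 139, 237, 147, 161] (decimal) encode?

Byte at offset 0: 0xE5 = 11100101 → 3-byte char (#1). Advance 3.
Byte at offset 3: 0xF4 = 11110100 → 4-byte char (#2). Advance 4.
Byte at offset 7: 0xE1 = 11100001 → 3-byte char (#3). Advance 3.
Byte at offset 10: 0xE0 = 11100000 → 3-byte char (#4). Advance 3.
Byte at offset 13: 0xEA = 11101010 → 3-byte char (#5). Advance 3.
Byte at offset 16: 0xC6 = 11000110 → 2-byte char (#6). Advance 2.
Byte at offset 18: 0xCA = 11001010 → 2-byte char (#7). Advance 2.
Byte at offset 20: 0xED = 11101101 → 3-byte char (#8). Advance 3.
Reached end at offset 23 after 8 code points.

8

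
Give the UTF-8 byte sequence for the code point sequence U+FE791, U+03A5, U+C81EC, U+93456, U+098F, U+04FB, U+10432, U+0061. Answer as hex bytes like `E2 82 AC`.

U+FE791: 4-byte form → F3 BE 9E 91.
U+03A5: 2-byte form → CE A5.
U+C81EC: 4-byte form → F3 88 87 AC.
U+93456: 4-byte form → F2 93 91 96.
U+098F: 3-byte form → E0 A6 8F.
U+04FB: 2-byte form → D3 BB.
U+10432: 4-byte form → F0 90 90 B2.
U+0061: 1-byte form → 61.
Concatenated (24 bytes): F3 BE 9E 91 CE A5 F3 88 87 AC F2 93 91 96 E0 A6 8F D3 BB F0 90 90 B2 61.

F3 BE 9E 91 CE A5 F3 88 87 AC F2 93 91 96 E0 A6 8F D3 BB F0 90 90 B2 61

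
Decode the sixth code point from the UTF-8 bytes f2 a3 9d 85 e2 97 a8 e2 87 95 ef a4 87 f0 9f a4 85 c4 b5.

Offset 0: leading byte 0xF2 = 11110010 → 4-byte char #1 = F2 A3 9D 85.
Offset 4: leading byte 0xE2 = 11100010 → 3-byte char #2 = E2 97 A8.
Offset 7: leading byte 0xE2 = 11100010 → 3-byte char #3 = E2 87 95.
Offset 10: leading byte 0xEF = 11101111 → 3-byte char #4 = EF A4 87.
Offset 13: leading byte 0xF0 = 11110000 → 4-byte char #5 = F0 9F A4 85.
Offset 17: leading byte 0xC4 = 11000100 → 2-byte char #6 = C4 B5.
Leading byte 0xC4 = 11000100 matches 110xxxxx → 2-byte sequence.
Byte 1: 0xC4 = 11000100, payload 00100 (5 bits).
Byte 2: 0xB5 = 10110101 (10xxxxxx ✓), payload 110101.
Concatenate: 00100110101 = 0x135 (11 bits → U+0135).

U+0135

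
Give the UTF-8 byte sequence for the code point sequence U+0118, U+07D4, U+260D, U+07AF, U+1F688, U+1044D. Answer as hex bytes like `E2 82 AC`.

U+0118: 2-byte form → C4 98.
U+07D4: 2-byte form → DF 94.
U+260D: 3-byte form → E2 98 8D.
U+07AF: 2-byte form → DE AF.
U+1F688: 4-byte form → F0 9F 9A 88.
U+1044D: 4-byte form → F0 90 91 8D.
Concatenated (17 bytes): C4 98 DF 94 E2 98 8D DE AF F0 9F 9A 88 F0 90 91 8D.

C4 98 DF 94 E2 98 8D DE AF F0 9F 9A 88 F0 90 91 8D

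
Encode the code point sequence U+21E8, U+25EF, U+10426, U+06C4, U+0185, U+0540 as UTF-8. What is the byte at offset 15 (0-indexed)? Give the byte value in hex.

U+21E8 → 3-byte form E2 87 A8 at offsets 0–2.
U+25EF → 3-byte form E2 97 AF at offsets 3–5.
U+10426 → 4-byte form F0 90 90 A6 at offsets 6–9.
U+06C4 → 2-byte form DB 84 at offsets 10–11.
U+0185 → 2-byte form C6 85 at offsets 12–13.
U+0540 → 2-byte form D5 80 at offsets 14–15.
Offset 15 falls in char 6's range; it's byte 2 of D5 80 = 0x80.

0x80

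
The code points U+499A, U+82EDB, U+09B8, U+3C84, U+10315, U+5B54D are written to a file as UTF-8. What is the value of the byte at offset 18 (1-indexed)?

0xF1

1-indexed offset 18 is 0-indexed offset 17.
U+499A → 3-byte form E4 A6 9A at offsets 0–2.
U+82EDB → 4-byte form F2 82 BB 9B at offsets 3–6.
U+09B8 → 3-byte form E0 A6 B8 at offsets 7–9.
U+3C84 → 3-byte form E3 B2 84 at offsets 10–12.
U+10315 → 4-byte form F0 90 8C 95 at offsets 13–16.
U+5B54D → 4-byte form F1 9B 95 8D at offsets 17–20.
Offset 17 falls in char 6's range; it's byte 1 of F1 9B 95 8D = 0xF1.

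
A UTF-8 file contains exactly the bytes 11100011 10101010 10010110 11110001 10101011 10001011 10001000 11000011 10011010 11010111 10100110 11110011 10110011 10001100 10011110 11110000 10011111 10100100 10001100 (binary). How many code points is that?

Byte at offset 0: 0xE3 = 11100011 → 3-byte char (#1). Advance 3.
Byte at offset 3: 0xF1 = 11110001 → 4-byte char (#2). Advance 4.
Byte at offset 7: 0xC3 = 11000011 → 2-byte char (#3). Advance 2.
Byte at offset 9: 0xD7 = 11010111 → 2-byte char (#4). Advance 2.
Byte at offset 11: 0xF3 = 11110011 → 4-byte char (#5). Advance 4.
Byte at offset 15: 0xF0 = 11110000 → 4-byte char (#6). Advance 4.
Reached end at offset 19 after 6 code points.

6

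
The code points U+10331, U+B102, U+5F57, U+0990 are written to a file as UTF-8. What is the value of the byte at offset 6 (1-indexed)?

0x84

1-indexed offset 6 is 0-indexed offset 5.
U+10331 → 4-byte form F0 90 8C B1 at offsets 0–3.
U+B102 → 3-byte form EB 84 82 at offsets 4–6.
Offset 5 falls in char 2's range; it's byte 2 of EB 84 82 = 0x84.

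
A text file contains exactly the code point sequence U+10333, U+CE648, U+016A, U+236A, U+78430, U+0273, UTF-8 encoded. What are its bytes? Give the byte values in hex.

U+10333: 4-byte form → F0 90 8C B3.
U+CE648: 4-byte form → F3 8E 99 88.
U+016A: 2-byte form → C5 AA.
U+236A: 3-byte form → E2 8D AA.
U+78430: 4-byte form → F1 B8 90 B0.
U+0273: 2-byte form → C9 B3.
Concatenated (19 bytes): F0 90 8C B3 F3 8E 99 88 C5 AA E2 8D AA F1 B8 90 B0 C9 B3.

F0 90 8C B3 F3 8E 99 88 C5 AA E2 8D AA F1 B8 90 B0 C9 B3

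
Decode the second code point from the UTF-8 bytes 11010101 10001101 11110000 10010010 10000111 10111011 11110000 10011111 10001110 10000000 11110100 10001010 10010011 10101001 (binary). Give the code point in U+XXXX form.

U+121FB

Offset 0: leading byte 0xD5 = 11010101 → 2-byte char #1 = D5 8D.
Offset 2: leading byte 0xF0 = 11110000 → 4-byte char #2 = F0 92 87 BB.
Leading byte 0xF0 = 11110000 matches 11110xxx → 4-byte sequence.
Byte 1: 0xF0 = 11110000, payload 000 (3 bits).
Byte 2: 0x92 = 10010010 (10xxxxxx ✓), payload 010010.
Byte 3: 0x87 = 10000111 (10xxxxxx ✓), payload 000111.
Byte 4: 0xBB = 10111011 (10xxxxxx ✓), payload 111011.
Concatenate: 000010010000111111011 = 0x121FB (21 bits → U+121FB).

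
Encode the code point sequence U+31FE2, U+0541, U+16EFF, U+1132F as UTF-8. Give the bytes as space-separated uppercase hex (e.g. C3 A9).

U+31FE2: 4-byte form → F0 B1 BF A2.
U+0541: 2-byte form → D5 81.
U+16EFF: 4-byte form → F0 96 BB BF.
U+1132F: 4-byte form → F0 91 8C AF.
Concatenated (14 bytes): F0 B1 BF A2 D5 81 F0 96 BB BF F0 91 8C AF.

F0 B1 BF A2 D5 81 F0 96 BB BF F0 91 8C AF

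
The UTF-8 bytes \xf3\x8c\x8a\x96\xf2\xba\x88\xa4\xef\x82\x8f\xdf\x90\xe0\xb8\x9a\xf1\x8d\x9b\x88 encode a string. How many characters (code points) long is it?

6

Byte at offset 0: 0xF3 = 11110011 → 4-byte char (#1). Advance 4.
Byte at offset 4: 0xF2 = 11110010 → 4-byte char (#2). Advance 4.
Byte at offset 8: 0xEF = 11101111 → 3-byte char (#3). Advance 3.
Byte at offset 11: 0xDF = 11011111 → 2-byte char (#4). Advance 2.
Byte at offset 13: 0xE0 = 11100000 → 3-byte char (#5). Advance 3.
Byte at offset 16: 0xF1 = 11110001 → 4-byte char (#6). Advance 4.
Reached end at offset 20 after 6 code points.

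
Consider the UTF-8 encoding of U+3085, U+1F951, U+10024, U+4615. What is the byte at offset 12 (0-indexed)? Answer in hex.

0x98

U+3085 → 3-byte form E3 82 85 at offsets 0–2.
U+1F951 → 4-byte form F0 9F A5 91 at offsets 3–6.
U+10024 → 4-byte form F0 90 80 A4 at offsets 7–10.
U+4615 → 3-byte form E4 98 95 at offsets 11–13.
Offset 12 falls in char 4's range; it's byte 2 of E4 98 95 = 0x98.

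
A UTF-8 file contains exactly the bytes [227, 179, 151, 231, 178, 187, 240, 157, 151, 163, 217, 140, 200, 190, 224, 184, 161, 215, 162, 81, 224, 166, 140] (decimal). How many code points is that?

9

Byte at offset 0: 0xE3 = 11100011 → 3-byte char (#1). Advance 3.
Byte at offset 3: 0xE7 = 11100111 → 3-byte char (#2). Advance 3.
Byte at offset 6: 0xF0 = 11110000 → 4-byte char (#3). Advance 4.
Byte at offset 10: 0xD9 = 11011001 → 2-byte char (#4). Advance 2.
Byte at offset 12: 0xC8 = 11001000 → 2-byte char (#5). Advance 2.
Byte at offset 14: 0xE0 = 11100000 → 3-byte char (#6). Advance 3.
Byte at offset 17: 0xD7 = 11010111 → 2-byte char (#7). Advance 2.
Byte at offset 19: 0x51 = 01010001 → 1-byte char (#8). Advance 1.
Byte at offset 20: 0xE0 = 11100000 → 3-byte char (#9). Advance 3.
Reached end at offset 23 after 9 code points.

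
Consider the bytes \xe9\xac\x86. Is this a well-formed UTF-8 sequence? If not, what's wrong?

Leading byte 0xE9 = 11101001 → 3-byte form.
Continuation bytes 0xAC=10101100, 0x86=10000110 all match 10xxxxxx.
Decoded value 0x9B06 is ≥ 0x800 (shortest form) and not a surrogate.

valid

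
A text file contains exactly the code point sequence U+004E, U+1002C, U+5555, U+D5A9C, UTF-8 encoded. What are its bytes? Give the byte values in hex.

4E F0 90 80 AC E5 95 95 F3 95 AA 9C

U+004E: 1-byte form → 4E.
U+1002C: 4-byte form → F0 90 80 AC.
U+5555: 3-byte form → E5 95 95.
U+D5A9C: 4-byte form → F3 95 AA 9C.
Concatenated (12 bytes): 4E F0 90 80 AC E5 95 95 F3 95 AA 9C.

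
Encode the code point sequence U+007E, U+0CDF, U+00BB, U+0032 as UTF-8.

7E E0 B3 9F C2 BB 32

U+007E: 1-byte form → 7E.
U+0CDF: 3-byte form → E0 B3 9F.
U+00BB: 2-byte form → C2 BB.
U+0032: 1-byte form → 32.
Concatenated (7 bytes): 7E E0 B3 9F C2 BB 32.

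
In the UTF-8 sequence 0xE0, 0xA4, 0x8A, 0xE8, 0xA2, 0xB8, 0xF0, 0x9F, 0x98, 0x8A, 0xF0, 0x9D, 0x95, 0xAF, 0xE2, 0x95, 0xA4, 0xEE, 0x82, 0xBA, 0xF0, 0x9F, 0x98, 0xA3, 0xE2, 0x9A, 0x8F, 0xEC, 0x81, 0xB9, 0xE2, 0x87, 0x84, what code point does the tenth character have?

U+21C4

Offset 0: leading byte 0xE0 = 11100000 → 3-byte char #1 = E0 A4 8A.
Offset 3: leading byte 0xE8 = 11101000 → 3-byte char #2 = E8 A2 B8.
Offset 6: leading byte 0xF0 = 11110000 → 4-byte char #3 = F0 9F 98 8A.
Offset 10: leading byte 0xF0 = 11110000 → 4-byte char #4 = F0 9D 95 AF.
Offset 14: leading byte 0xE2 = 11100010 → 3-byte char #5 = E2 95 A4.
Offset 17: leading byte 0xEE = 11101110 → 3-byte char #6 = EE 82 BA.
Offset 20: leading byte 0xF0 = 11110000 → 4-byte char #7 = F0 9F 98 A3.
Offset 24: leading byte 0xE2 = 11100010 → 3-byte char #8 = E2 9A 8F.
Offset 27: leading byte 0xEC = 11101100 → 3-byte char #9 = EC 81 B9.
Offset 30: leading byte 0xE2 = 11100010 → 3-byte char #10 = E2 87 84.
Leading byte 0xE2 = 11100010 matches 1110xxxx → 3-byte sequence.
Byte 1: 0xE2 = 11100010, payload 0010 (4 bits).
Byte 2: 0x87 = 10000111 (10xxxxxx ✓), payload 000111.
Byte 3: 0x84 = 10000100 (10xxxxxx ✓), payload 000100.
Concatenate: 0010000111000100 = 0x21C4 (16 bits → U+21C4).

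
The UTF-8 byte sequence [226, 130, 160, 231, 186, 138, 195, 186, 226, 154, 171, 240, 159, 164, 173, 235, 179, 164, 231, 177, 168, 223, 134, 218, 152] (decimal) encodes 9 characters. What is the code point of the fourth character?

Offset 0: leading byte 0xE2 = 11100010 → 3-byte char #1 = E2 82 A0.
Offset 3: leading byte 0xE7 = 11100111 → 3-byte char #2 = E7 BA 8A.
Offset 6: leading byte 0xC3 = 11000011 → 2-byte char #3 = C3 BA.
Offset 8: leading byte 0xE2 = 11100010 → 3-byte char #4 = E2 9A AB.
Leading byte 0xE2 = 11100010 matches 1110xxxx → 3-byte sequence.
Byte 1: 0xE2 = 11100010, payload 0010 (4 bits).
Byte 2: 0x9A = 10011010 (10xxxxxx ✓), payload 011010.
Byte 3: 0xAB = 10101011 (10xxxxxx ✓), payload 101011.
Concatenate: 0010011010101011 = 0x26AB (16 bits → U+26AB).

U+26AB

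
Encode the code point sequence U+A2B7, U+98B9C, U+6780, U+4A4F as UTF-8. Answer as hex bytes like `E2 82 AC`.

EA 8A B7 F2 98 AE 9C E6 9E 80 E4 A9 8F

U+A2B7: 3-byte form → EA 8A B7.
U+98B9C: 4-byte form → F2 98 AE 9C.
U+6780: 3-byte form → E6 9E 80.
U+4A4F: 3-byte form → E4 A9 8F.
Concatenated (13 bytes): EA 8A B7 F2 98 AE 9C E6 9E 80 E4 A9 8F.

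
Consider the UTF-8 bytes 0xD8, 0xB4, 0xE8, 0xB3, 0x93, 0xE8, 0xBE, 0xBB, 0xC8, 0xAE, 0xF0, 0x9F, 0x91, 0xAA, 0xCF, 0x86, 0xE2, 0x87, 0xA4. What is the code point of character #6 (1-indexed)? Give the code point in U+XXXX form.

U+03C6

Offset 0: leading byte 0xD8 = 11011000 → 2-byte char #1 = D8 B4.
Offset 2: leading byte 0xE8 = 11101000 → 3-byte char #2 = E8 B3 93.
Offset 5: leading byte 0xE8 = 11101000 → 3-byte char #3 = E8 BE BB.
Offset 8: leading byte 0xC8 = 11001000 → 2-byte char #4 = C8 AE.
Offset 10: leading byte 0xF0 = 11110000 → 4-byte char #5 = F0 9F 91 AA.
Offset 14: leading byte 0xCF = 11001111 → 2-byte char #6 = CF 86.
Leading byte 0xCF = 11001111 matches 110xxxxx → 2-byte sequence.
Byte 1: 0xCF = 11001111, payload 01111 (5 bits).
Byte 2: 0x86 = 10000110 (10xxxxxx ✓), payload 000110.
Concatenate: 01111000110 = 0x3C6 (11 bits → U+03C6).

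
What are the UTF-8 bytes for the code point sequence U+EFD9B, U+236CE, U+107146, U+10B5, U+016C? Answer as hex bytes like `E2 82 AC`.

U+EFD9B: 4-byte form → F3 AF B6 9B.
U+236CE: 4-byte form → F0 A3 9B 8E.
U+107146: 4-byte form → F4 87 85 86.
U+10B5: 3-byte form → E1 82 B5.
U+016C: 2-byte form → C5 AC.
Concatenated (17 bytes): F3 AF B6 9B F0 A3 9B 8E F4 87 85 86 E1 82 B5 C5 AC.

F3 AF B6 9B F0 A3 9B 8E F4 87 85 86 E1 82 B5 C5 AC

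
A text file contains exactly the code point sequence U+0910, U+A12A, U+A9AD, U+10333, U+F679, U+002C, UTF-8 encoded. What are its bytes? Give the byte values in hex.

U+0910: 3-byte form → E0 A4 90.
U+A12A: 3-byte form → EA 84 AA.
U+A9AD: 3-byte form → EA A6 AD.
U+10333: 4-byte form → F0 90 8C B3.
U+F679: 3-byte form → EF 99 B9.
U+002C: 1-byte form → 2C.
Concatenated (17 bytes): E0 A4 90 EA 84 AA EA A6 AD F0 90 8C B3 EF 99 B9 2C.

E0 A4 90 EA 84 AA EA A6 AD F0 90 8C B3 EF 99 B9 2C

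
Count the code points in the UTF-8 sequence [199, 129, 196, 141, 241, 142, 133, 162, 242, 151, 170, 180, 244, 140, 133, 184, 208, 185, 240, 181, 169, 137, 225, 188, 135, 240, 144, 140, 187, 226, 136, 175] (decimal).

Byte at offset 0: 0xC7 = 11000111 → 2-byte char (#1). Advance 2.
Byte at offset 2: 0xC4 = 11000100 → 2-byte char (#2). Advance 2.
Byte at offset 4: 0xF1 = 11110001 → 4-byte char (#3). Advance 4.
Byte at offset 8: 0xF2 = 11110010 → 4-byte char (#4). Advance 4.
Byte at offset 12: 0xF4 = 11110100 → 4-byte char (#5). Advance 4.
Byte at offset 16: 0xD0 = 11010000 → 2-byte char (#6). Advance 2.
Byte at offset 18: 0xF0 = 11110000 → 4-byte char (#7). Advance 4.
Byte at offset 22: 0xE1 = 11100001 → 3-byte char (#8). Advance 3.
Byte at offset 25: 0xF0 = 11110000 → 4-byte char (#9). Advance 4.
Byte at offset 29: 0xE2 = 11100010 → 3-byte char (#10). Advance 3.
Reached end at offset 32 after 10 code points.

10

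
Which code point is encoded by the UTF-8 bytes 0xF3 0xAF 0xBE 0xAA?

Leading byte 0xF3 = 11110011 matches 11110xxx → 4-byte sequence.
Byte 1: 0xF3 = 11110011, payload 011 (3 bits).
Byte 2: 0xAF = 10101111 (10xxxxxx ✓), payload 101111.
Byte 3: 0xBE = 10111110 (10xxxxxx ✓), payload 111110.
Byte 4: 0xAA = 10101010 (10xxxxxx ✓), payload 101010.
Concatenate: 011101111111110101010 = 0xEFFAA (21 bits → U+EFFAA).

U+EFFAA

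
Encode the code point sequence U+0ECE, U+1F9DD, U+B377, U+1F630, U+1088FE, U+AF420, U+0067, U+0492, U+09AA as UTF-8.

U+0ECE: 3-byte form → E0 BB 8E.
U+1F9DD: 4-byte form → F0 9F A7 9D.
U+B377: 3-byte form → EB 8D B7.
U+1F630: 4-byte form → F0 9F 98 B0.
U+1088FE: 4-byte form → F4 88 A3 BE.
U+AF420: 4-byte form → F2 AF 90 A0.
U+0067: 1-byte form → 67.
U+0492: 2-byte form → D2 92.
U+09AA: 3-byte form → E0 A6 AA.
Concatenated (28 bytes): E0 BB 8E F0 9F A7 9D EB 8D B7 F0 9F 98 B0 F4 88 A3 BE F2 AF 90 A0 67 D2 92 E0 A6 AA.

E0 BB 8E F0 9F A7 9D EB 8D B7 F0 9F 98 B0 F4 88 A3 BE F2 AF 90 A0 67 D2 92 E0 A6 AA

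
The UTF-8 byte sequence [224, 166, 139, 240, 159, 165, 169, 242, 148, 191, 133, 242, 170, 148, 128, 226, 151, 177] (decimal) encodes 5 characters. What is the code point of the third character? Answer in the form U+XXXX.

Offset 0: leading byte 0xE0 = 11100000 → 3-byte char #1 = E0 A6 8B.
Offset 3: leading byte 0xF0 = 11110000 → 4-byte char #2 = F0 9F A5 A9.
Offset 7: leading byte 0xF2 = 11110010 → 4-byte char #3 = F2 94 BF 85.
Leading byte 0xF2 = 11110010 matches 11110xxx → 4-byte sequence.
Byte 1: 0xF2 = 11110010, payload 010 (3 bits).
Byte 2: 0x94 = 10010100 (10xxxxxx ✓), payload 010100.
Byte 3: 0xBF = 10111111 (10xxxxxx ✓), payload 111111.
Byte 4: 0x85 = 10000101 (10xxxxxx ✓), payload 000101.
Concatenate: 010010100111111000101 = 0x94FC5 (21 bits → U+94FC5).

U+94FC5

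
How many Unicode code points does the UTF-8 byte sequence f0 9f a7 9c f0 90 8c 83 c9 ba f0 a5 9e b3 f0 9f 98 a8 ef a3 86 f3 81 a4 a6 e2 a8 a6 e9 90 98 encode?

Byte at offset 0: 0xF0 = 11110000 → 4-byte char (#1). Advance 4.
Byte at offset 4: 0xF0 = 11110000 → 4-byte char (#2). Advance 4.
Byte at offset 8: 0xC9 = 11001001 → 2-byte char (#3). Advance 2.
Byte at offset 10: 0xF0 = 11110000 → 4-byte char (#4). Advance 4.
Byte at offset 14: 0xF0 = 11110000 → 4-byte char (#5). Advance 4.
Byte at offset 18: 0xEF = 11101111 → 3-byte char (#6). Advance 3.
Byte at offset 21: 0xF3 = 11110011 → 4-byte char (#7). Advance 4.
Byte at offset 25: 0xE2 = 11100010 → 3-byte char (#8). Advance 3.
Byte at offset 28: 0xE9 = 11101001 → 3-byte char (#9). Advance 3.
Reached end at offset 31 after 9 code points.

9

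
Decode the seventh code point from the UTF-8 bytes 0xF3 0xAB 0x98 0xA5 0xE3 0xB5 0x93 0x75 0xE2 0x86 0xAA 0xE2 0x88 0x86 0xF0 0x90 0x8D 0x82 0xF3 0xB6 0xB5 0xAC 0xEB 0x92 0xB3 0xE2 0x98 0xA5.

Offset 0: leading byte 0xF3 = 11110011 → 4-byte char #1 = F3 AB 98 A5.
Offset 4: leading byte 0xE3 = 11100011 → 3-byte char #2 = E3 B5 93.
Offset 7: leading byte 0x75 = 01110101 → 1-byte char #3 = 75.
Offset 8: leading byte 0xE2 = 11100010 → 3-byte char #4 = E2 86 AA.
Offset 11: leading byte 0xE2 = 11100010 → 3-byte char #5 = E2 88 86.
Offset 14: leading byte 0xF0 = 11110000 → 4-byte char #6 = F0 90 8D 82.
Offset 18: leading byte 0xF3 = 11110011 → 4-byte char #7 = F3 B6 B5 AC.
Leading byte 0xF3 = 11110011 matches 11110xxx → 4-byte sequence.
Byte 1: 0xF3 = 11110011, payload 011 (3 bits).
Byte 2: 0xB6 = 10110110 (10xxxxxx ✓), payload 110110.
Byte 3: 0xB5 = 10110101 (10xxxxxx ✓), payload 110101.
Byte 4: 0xAC = 10101100 (10xxxxxx ✓), payload 101100.
Concatenate: 011110110110101101100 = 0xF6D6C (21 bits → U+F6D6C).

U+F6D6C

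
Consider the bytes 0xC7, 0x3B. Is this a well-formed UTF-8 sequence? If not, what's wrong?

invalid (non-continuation byte where continuation expected)

Leading byte 0xC7 = 11000111 → 2-byte form.
Byte 2 is 0x3B = 00111011, which is not 10xxxxxx — expected a continuation byte.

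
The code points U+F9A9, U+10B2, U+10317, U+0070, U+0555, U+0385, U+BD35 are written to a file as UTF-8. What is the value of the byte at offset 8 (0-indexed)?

U+F9A9 → 3-byte form EF A6 A9 at offsets 0–2.
U+10B2 → 3-byte form E1 82 B2 at offsets 3–5.
U+10317 → 4-byte form F0 90 8C 97 at offsets 6–9.
Offset 8 falls in char 3's range; it's byte 3 of F0 90 8C 97 = 0x8C.

0x8C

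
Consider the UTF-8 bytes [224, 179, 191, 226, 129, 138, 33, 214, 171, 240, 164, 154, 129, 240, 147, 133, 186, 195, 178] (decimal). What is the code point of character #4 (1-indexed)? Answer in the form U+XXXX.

Offset 0: leading byte 0xE0 = 11100000 → 3-byte char #1 = E0 B3 BF.
Offset 3: leading byte 0xE2 = 11100010 → 3-byte char #2 = E2 81 8A.
Offset 6: leading byte 0x21 = 00100001 → 1-byte char #3 = 21.
Offset 7: leading byte 0xD6 = 11010110 → 2-byte char #4 = D6 AB.
Leading byte 0xD6 = 11010110 matches 110xxxxx → 2-byte sequence.
Byte 1: 0xD6 = 11010110, payload 10110 (5 bits).
Byte 2: 0xAB = 10101011 (10xxxxxx ✓), payload 101011.
Concatenate: 10110101011 = 0x5AB (11 bits → U+05AB).

U+05AB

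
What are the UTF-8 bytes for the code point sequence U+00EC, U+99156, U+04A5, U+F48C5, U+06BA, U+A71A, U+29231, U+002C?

C3 AC F2 99 85 96 D2 A5 F3 B4 A3 85 DA BA EA 9C 9A F0 A9 88 B1 2C

U+00EC: 2-byte form → C3 AC.
U+99156: 4-byte form → F2 99 85 96.
U+04A5: 2-byte form → D2 A5.
U+F48C5: 4-byte form → F3 B4 A3 85.
U+06BA: 2-byte form → DA BA.
U+A71A: 3-byte form → EA 9C 9A.
U+29231: 4-byte form → F0 A9 88 B1.
U+002C: 1-byte form → 2C.
Concatenated (22 bytes): C3 AC F2 99 85 96 D2 A5 F3 B4 A3 85 DA BA EA 9C 9A F0 A9 88 B1 2C.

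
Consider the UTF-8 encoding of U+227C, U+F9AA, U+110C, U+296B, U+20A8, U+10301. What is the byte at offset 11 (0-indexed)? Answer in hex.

0xAB

U+227C → 3-byte form E2 89 BC at offsets 0–2.
U+F9AA → 3-byte form EF A6 AA at offsets 3–5.
U+110C → 3-byte form E1 84 8C at offsets 6–8.
U+296B → 3-byte form E2 A5 AB at offsets 9–11.
Offset 11 falls in char 4's range; it's byte 3 of E2 A5 AB = 0xAB.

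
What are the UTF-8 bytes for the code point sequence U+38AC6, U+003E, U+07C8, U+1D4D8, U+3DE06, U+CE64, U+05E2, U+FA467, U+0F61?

F0 B8 AB 86 3E DF 88 F0 9D 93 98 F0 BD B8 86 EC B9 A4 D7 A2 F3 BA 91 A7 E0 BD A1

U+38AC6: 4-byte form → F0 B8 AB 86.
U+003E: 1-byte form → 3E.
U+07C8: 2-byte form → DF 88.
U+1D4D8: 4-byte form → F0 9D 93 98.
U+3DE06: 4-byte form → F0 BD B8 86.
U+CE64: 3-byte form → EC B9 A4.
U+05E2: 2-byte form → D7 A2.
U+FA467: 4-byte form → F3 BA 91 A7.
U+0F61: 3-byte form → E0 BD A1.
Concatenated (27 bytes): F0 B8 AB 86 3E DF 88 F0 9D 93 98 F0 BD B8 86 EC B9 A4 D7 A2 F3 BA 91 A7 E0 BD A1.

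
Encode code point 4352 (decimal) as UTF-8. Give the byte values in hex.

E1 84 80

U+1100 = 0x1100 = 4352 decimal. In range U+0800–U+FFFF → 3-byte form: 1110xxxx 10xxxxxx 10xxxxxx.
Binary (16 bits): 0001000100000000.
Split 4+6+6: 0001 | 000100 | 000000.
Byte 1: 11100001 = 0xE1.
Byte 2: 10000100 = 0x84.
Byte 3: 10000000 = 0x80.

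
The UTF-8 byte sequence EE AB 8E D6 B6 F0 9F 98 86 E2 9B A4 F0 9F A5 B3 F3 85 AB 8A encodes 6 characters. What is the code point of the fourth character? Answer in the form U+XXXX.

Offset 0: leading byte 0xEE = 11101110 → 3-byte char #1 = EE AB 8E.
Offset 3: leading byte 0xD6 = 11010110 → 2-byte char #2 = D6 B6.
Offset 5: leading byte 0xF0 = 11110000 → 4-byte char #3 = F0 9F 98 86.
Offset 9: leading byte 0xE2 = 11100010 → 3-byte char #4 = E2 9B A4.
Leading byte 0xE2 = 11100010 matches 1110xxxx → 3-byte sequence.
Byte 1: 0xE2 = 11100010, payload 0010 (4 bits).
Byte 2: 0x9B = 10011011 (10xxxxxx ✓), payload 011011.
Byte 3: 0xA4 = 10100100 (10xxxxxx ✓), payload 100100.
Concatenate: 0010011011100100 = 0x26E4 (16 bits → U+26E4).

U+26E4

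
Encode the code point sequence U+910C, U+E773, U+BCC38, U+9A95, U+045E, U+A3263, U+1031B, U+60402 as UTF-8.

U+910C: 3-byte form → E9 84 8C.
U+E773: 3-byte form → EE 9D B3.
U+BCC38: 4-byte form → F2 BC B0 B8.
U+9A95: 3-byte form → E9 AA 95.
U+045E: 2-byte form → D1 9E.
U+A3263: 4-byte form → F2 A3 89 A3.
U+1031B: 4-byte form → F0 90 8C 9B.
U+60402: 4-byte form → F1 A0 90 82.
Concatenated (27 bytes): E9 84 8C EE 9D B3 F2 BC B0 B8 E9 AA 95 D1 9E F2 A3 89 A3 F0 90 8C 9B F1 A0 90 82.

E9 84 8C EE 9D B3 F2 BC B0 B8 E9 AA 95 D1 9E F2 A3 89 A3 F0 90 8C 9B F1 A0 90 82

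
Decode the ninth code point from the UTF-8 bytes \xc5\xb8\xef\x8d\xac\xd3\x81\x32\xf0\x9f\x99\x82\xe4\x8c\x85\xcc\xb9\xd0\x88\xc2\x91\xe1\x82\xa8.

U+0091

Offset 0: leading byte 0xC5 = 11000101 → 2-byte char #1 = C5 B8.
Offset 2: leading byte 0xEF = 11101111 → 3-byte char #2 = EF 8D AC.
Offset 5: leading byte 0xD3 = 11010011 → 2-byte char #3 = D3 81.
Offset 7: leading byte 0x32 = 00110010 → 1-byte char #4 = 32.
Offset 8: leading byte 0xF0 = 11110000 → 4-byte char #5 = F0 9F 99 82.
Offset 12: leading byte 0xE4 = 11100100 → 3-byte char #6 = E4 8C 85.
Offset 15: leading byte 0xCC = 11001100 → 2-byte char #7 = CC B9.
Offset 17: leading byte 0xD0 = 11010000 → 2-byte char #8 = D0 88.
Offset 19: leading byte 0xC2 = 11000010 → 2-byte char #9 = C2 91.
Leading byte 0xC2 = 11000010 matches 110xxxxx → 2-byte sequence.
Byte 1: 0xC2 = 11000010, payload 00010 (5 bits).
Byte 2: 0x91 = 10010001 (10xxxxxx ✓), payload 010001.
Concatenate: 00010010001 = 0x91 (11 bits → U+0091).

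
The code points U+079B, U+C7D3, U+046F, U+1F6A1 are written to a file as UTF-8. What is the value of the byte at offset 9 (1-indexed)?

1-indexed offset 9 is 0-indexed offset 8.
U+079B → 2-byte form DE 9B at offsets 0–1.
U+C7D3 → 3-byte form EC 9F 93 at offsets 2–4.
U+046F → 2-byte form D1 AF at offsets 5–6.
U+1F6A1 → 4-byte form F0 9F 9A A1 at offsets 7–10.
Offset 8 falls in char 4's range; it's byte 2 of F0 9F 9A A1 = 0x9F.

0x9F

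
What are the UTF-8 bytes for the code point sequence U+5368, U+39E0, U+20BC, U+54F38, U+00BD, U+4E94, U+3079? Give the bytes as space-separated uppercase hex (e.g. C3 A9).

E5 8D A8 E3 A7 A0 E2 82 BC F1 94 BC B8 C2 BD E4 BA 94 E3 81 B9

U+5368: 3-byte form → E5 8D A8.
U+39E0: 3-byte form → E3 A7 A0.
U+20BC: 3-byte form → E2 82 BC.
U+54F38: 4-byte form → F1 94 BC B8.
U+00BD: 2-byte form → C2 BD.
U+4E94: 3-byte form → E4 BA 94.
U+3079: 3-byte form → E3 81 B9.
Concatenated (21 bytes): E5 8D A8 E3 A7 A0 E2 82 BC F1 94 BC B8 C2 BD E4 BA 94 E3 81 B9.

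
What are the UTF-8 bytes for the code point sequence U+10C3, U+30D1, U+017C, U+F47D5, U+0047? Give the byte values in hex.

U+10C3: 3-byte form → E1 83 83.
U+30D1: 3-byte form → E3 83 91.
U+017C: 2-byte form → C5 BC.
U+F47D5: 4-byte form → F3 B4 9F 95.
U+0047: 1-byte form → 47.
Concatenated (13 bytes): E1 83 83 E3 83 91 C5 BC F3 B4 9F 95 47.

E1 83 83 E3 83 91 C5 BC F3 B4 9F 95 47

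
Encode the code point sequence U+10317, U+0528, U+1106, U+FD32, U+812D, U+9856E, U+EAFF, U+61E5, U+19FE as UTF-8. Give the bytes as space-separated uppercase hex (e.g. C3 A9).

U+10317: 4-byte form → F0 90 8C 97.
U+0528: 2-byte form → D4 A8.
U+1106: 3-byte form → E1 84 86.
U+FD32: 3-byte form → EF B4 B2.
U+812D: 3-byte form → E8 84 AD.
U+9856E: 4-byte form → F2 98 95 AE.
U+EAFF: 3-byte form → EE AB BF.
U+61E5: 3-byte form → E6 87 A5.
U+19FE: 3-byte form → E1 A7 BE.
Concatenated (28 bytes): F0 90 8C 97 D4 A8 E1 84 86 EF B4 B2 E8 84 AD F2 98 95 AE EE AB BF E6 87 A5 E1 A7 BE.

F0 90 8C 97 D4 A8 E1 84 86 EF B4 B2 E8 84 AD F2 98 95 AE EE AB BF E6 87 A5 E1 A7 BE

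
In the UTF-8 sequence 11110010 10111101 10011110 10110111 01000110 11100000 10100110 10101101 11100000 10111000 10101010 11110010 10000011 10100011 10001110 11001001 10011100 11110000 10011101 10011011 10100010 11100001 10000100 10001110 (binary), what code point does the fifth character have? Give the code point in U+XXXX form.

Offset 0: leading byte 0xF2 = 11110010 → 4-byte char #1 = F2 BD 9E B7.
Offset 4: leading byte 0x46 = 01000110 → 1-byte char #2 = 46.
Offset 5: leading byte 0xE0 = 11100000 → 3-byte char #3 = E0 A6 AD.
Offset 8: leading byte 0xE0 = 11100000 → 3-byte char #4 = E0 B8 AA.
Offset 11: leading byte 0xF2 = 11110010 → 4-byte char #5 = F2 83 A3 8E.
Leading byte 0xF2 = 11110010 matches 11110xxx → 4-byte sequence.
Byte 1: 0xF2 = 11110010, payload 010 (3 bits).
Byte 2: 0x83 = 10000011 (10xxxxxx ✓), payload 000011.
Byte 3: 0xA3 = 10100011 (10xxxxxx ✓), payload 100011.
Byte 4: 0x8E = 10001110 (10xxxxxx ✓), payload 001110.
Concatenate: 010000011100011001110 = 0x838CE (21 bits → U+838CE).

U+838CE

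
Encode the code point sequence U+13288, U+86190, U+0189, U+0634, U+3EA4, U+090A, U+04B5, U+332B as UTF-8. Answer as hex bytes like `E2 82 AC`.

U+13288: 4-byte form → F0 93 8A 88.
U+86190: 4-byte form → F2 86 86 90.
U+0189: 2-byte form → C6 89.
U+0634: 2-byte form → D8 B4.
U+3EA4: 3-byte form → E3 BA A4.
U+090A: 3-byte form → E0 A4 8A.
U+04B5: 2-byte form → D2 B5.
U+332B: 3-byte form → E3 8C AB.
Concatenated (23 bytes): F0 93 8A 88 F2 86 86 90 C6 89 D8 B4 E3 BA A4 E0 A4 8A D2 B5 E3 8C AB.

F0 93 8A 88 F2 86 86 90 C6 89 D8 B4 E3 BA A4 E0 A4 8A D2 B5 E3 8C AB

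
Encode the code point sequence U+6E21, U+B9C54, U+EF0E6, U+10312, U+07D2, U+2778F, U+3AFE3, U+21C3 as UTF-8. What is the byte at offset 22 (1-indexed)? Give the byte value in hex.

0xF0

1-indexed offset 22 is 0-indexed offset 21.
U+6E21 → 3-byte form E6 B8 A1 at offsets 0–2.
U+B9C54 → 4-byte form F2 B9 B1 94 at offsets 3–6.
U+EF0E6 → 4-byte form F3 AF 83 A6 at offsets 7–10.
U+10312 → 4-byte form F0 90 8C 92 at offsets 11–14.
U+07D2 → 2-byte form DF 92 at offsets 15–16.
U+2778F → 4-byte form F0 A7 9E 8F at offsets 17–20.
U+3AFE3 → 4-byte form F0 BA BF A3 at offsets 21–24.
Offset 21 falls in char 7's range; it's byte 1 of F0 BA BF A3 = 0xF0.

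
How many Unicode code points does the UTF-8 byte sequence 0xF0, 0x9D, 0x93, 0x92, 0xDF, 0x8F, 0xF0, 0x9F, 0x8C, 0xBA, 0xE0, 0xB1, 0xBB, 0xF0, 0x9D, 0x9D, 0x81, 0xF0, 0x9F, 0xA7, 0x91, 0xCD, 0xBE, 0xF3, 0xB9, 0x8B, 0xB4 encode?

8

Byte at offset 0: 0xF0 = 11110000 → 4-byte char (#1). Advance 4.
Byte at offset 4: 0xDF = 11011111 → 2-byte char (#2). Advance 2.
Byte at offset 6: 0xF0 = 11110000 → 4-byte char (#3). Advance 4.
Byte at offset 10: 0xE0 = 11100000 → 3-byte char (#4). Advance 3.
Byte at offset 13: 0xF0 = 11110000 → 4-byte char (#5). Advance 4.
Byte at offset 17: 0xF0 = 11110000 → 4-byte char (#6). Advance 4.
Byte at offset 21: 0xCD = 11001101 → 2-byte char (#7). Advance 2.
Byte at offset 23: 0xF3 = 11110011 → 4-byte char (#8). Advance 4.
Reached end at offset 27 after 8 code points.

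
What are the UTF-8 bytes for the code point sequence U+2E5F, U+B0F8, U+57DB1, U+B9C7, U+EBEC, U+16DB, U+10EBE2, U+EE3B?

E2 B9 9F EB 83 B8 F1 97 B6 B1 EB A7 87 EE AF AC E1 9B 9B F4 8E AF A2 EE B8 BB

U+2E5F: 3-byte form → E2 B9 9F.
U+B0F8: 3-byte form → EB 83 B8.
U+57DB1: 4-byte form → F1 97 B6 B1.
U+B9C7: 3-byte form → EB A7 87.
U+EBEC: 3-byte form → EE AF AC.
U+16DB: 3-byte form → E1 9B 9B.
U+10EBE2: 4-byte form → F4 8E AF A2.
U+EE3B: 3-byte form → EE B8 BB.
Concatenated (26 bytes): E2 B9 9F EB 83 B8 F1 97 B6 B1 EB A7 87 EE AF AC E1 9B 9B F4 8E AF A2 EE B8 BB.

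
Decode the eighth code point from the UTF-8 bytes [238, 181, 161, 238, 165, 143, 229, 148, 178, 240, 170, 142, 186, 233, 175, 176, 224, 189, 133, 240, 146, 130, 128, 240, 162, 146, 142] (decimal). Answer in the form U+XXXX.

Offset 0: leading byte 0xEE = 11101110 → 3-byte char #1 = EE B5 A1.
Offset 3: leading byte 0xEE = 11101110 → 3-byte char #2 = EE A5 8F.
Offset 6: leading byte 0xE5 = 11100101 → 3-byte char #3 = E5 94 B2.
Offset 9: leading byte 0xF0 = 11110000 → 4-byte char #4 = F0 AA 8E BA.
Offset 13: leading byte 0xE9 = 11101001 → 3-byte char #5 = E9 AF B0.
Offset 16: leading byte 0xE0 = 11100000 → 3-byte char #6 = E0 BD 85.
Offset 19: leading byte 0xF0 = 11110000 → 4-byte char #7 = F0 92 82 80.
Offset 23: leading byte 0xF0 = 11110000 → 4-byte char #8 = F0 A2 92 8E.
Leading byte 0xF0 = 11110000 matches 11110xxx → 4-byte sequence.
Byte 1: 0xF0 = 11110000, payload 000 (3 bits).
Byte 2: 0xA2 = 10100010 (10xxxxxx ✓), payload 100010.
Byte 3: 0x92 = 10010010 (10xxxxxx ✓), payload 010010.
Byte 4: 0x8E = 10001110 (10xxxxxx ✓), payload 001110.
Concatenate: 000100010010010001110 = 0x2248E (21 bits → U+2248E).

U+2248E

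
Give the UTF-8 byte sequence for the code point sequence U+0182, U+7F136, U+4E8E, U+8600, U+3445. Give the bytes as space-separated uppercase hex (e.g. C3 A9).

C6 82 F1 BF 84 B6 E4 BA 8E E8 98 80 E3 91 85

U+0182: 2-byte form → C6 82.
U+7F136: 4-byte form → F1 BF 84 B6.
U+4E8E: 3-byte form → E4 BA 8E.
U+8600: 3-byte form → E8 98 80.
U+3445: 3-byte form → E3 91 85.
Concatenated (15 bytes): C6 82 F1 BF 84 B6 E4 BA 8E E8 98 80 E3 91 85.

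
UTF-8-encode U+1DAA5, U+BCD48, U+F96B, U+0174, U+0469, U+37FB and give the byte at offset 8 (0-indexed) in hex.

U+1DAA5 → 4-byte form F0 9D AA A5 at offsets 0–3.
U+BCD48 → 4-byte form F2 BC B5 88 at offsets 4–7.
U+F96B → 3-byte form EF A5 AB at offsets 8–10.
Offset 8 falls in char 3's range; it's byte 1 of EF A5 AB = 0xEF.

0xEF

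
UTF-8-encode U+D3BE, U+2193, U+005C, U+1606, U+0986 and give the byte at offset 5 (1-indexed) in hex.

1-indexed offset 5 is 0-indexed offset 4.
U+D3BE → 3-byte form ED 8E BE at offsets 0–2.
U+2193 → 3-byte form E2 86 93 at offsets 3–5.
Offset 4 falls in char 2's range; it's byte 2 of E2 86 93 = 0x86.

0x86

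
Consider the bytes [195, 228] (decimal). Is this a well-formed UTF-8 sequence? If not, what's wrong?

invalid (non-continuation byte where continuation expected)

Leading byte 0xC3 = 11000011 → 2-byte form.
Byte 2 is 0xE4 = 11100100, which is not 10xxxxxx — expected a continuation byte.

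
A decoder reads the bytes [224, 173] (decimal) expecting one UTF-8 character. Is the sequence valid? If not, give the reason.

Leading byte 0xE0 = 11100000 → 3-byte form, but only 2 bytes are present.

invalid (sequence truncated)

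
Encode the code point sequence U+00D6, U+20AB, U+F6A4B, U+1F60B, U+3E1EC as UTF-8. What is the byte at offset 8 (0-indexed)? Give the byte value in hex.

U+00D6 → 2-byte form C3 96 at offsets 0–1.
U+20AB → 3-byte form E2 82 AB at offsets 2–4.
U+F6A4B → 4-byte form F3 B6 A9 8B at offsets 5–8.
Offset 8 falls in char 3's range; it's byte 4 of F3 B6 A9 8B = 0x8B.

0x8B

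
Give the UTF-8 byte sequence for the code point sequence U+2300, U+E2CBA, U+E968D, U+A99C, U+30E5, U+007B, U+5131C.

E2 8C 80 F3 A2 B2 BA F3 A9 9A 8D EA A6 9C E3 83 A5 7B F1 91 8C 9C

U+2300: 3-byte form → E2 8C 80.
U+E2CBA: 4-byte form → F3 A2 B2 BA.
U+E968D: 4-byte form → F3 A9 9A 8D.
U+A99C: 3-byte form → EA A6 9C.
U+30E5: 3-byte form → E3 83 A5.
U+007B: 1-byte form → 7B.
U+5131C: 4-byte form → F1 91 8C 9C.
Concatenated (22 bytes): E2 8C 80 F3 A2 B2 BA F3 A9 9A 8D EA A6 9C E3 83 A5 7B F1 91 8C 9C.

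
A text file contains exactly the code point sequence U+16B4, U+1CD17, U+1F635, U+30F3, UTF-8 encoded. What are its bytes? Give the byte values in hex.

E1 9A B4 F0 9C B4 97 F0 9F 98 B5 E3 83 B3

U+16B4: 3-byte form → E1 9A B4.
U+1CD17: 4-byte form → F0 9C B4 97.
U+1F635: 4-byte form → F0 9F 98 B5.
U+30F3: 3-byte form → E3 83 B3.
Concatenated (14 bytes): E1 9A B4 F0 9C B4 97 F0 9F 98 B5 E3 83 B3.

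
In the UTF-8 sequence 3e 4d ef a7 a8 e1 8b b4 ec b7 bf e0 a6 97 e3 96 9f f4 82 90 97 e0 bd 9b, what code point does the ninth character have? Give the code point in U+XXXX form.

U+0F5B

Offset 0: leading byte 0x3E = 00111110 → 1-byte char #1 = 3E.
Offset 1: leading byte 0x4D = 01001101 → 1-byte char #2 = 4D.
Offset 2: leading byte 0xEF = 11101111 → 3-byte char #3 = EF A7 A8.
Offset 5: leading byte 0xE1 = 11100001 → 3-byte char #4 = E1 8B B4.
Offset 8: leading byte 0xEC = 11101100 → 3-byte char #5 = EC B7 BF.
Offset 11: leading byte 0xE0 = 11100000 → 3-byte char #6 = E0 A6 97.
Offset 14: leading byte 0xE3 = 11100011 → 3-byte char #7 = E3 96 9F.
Offset 17: leading byte 0xF4 = 11110100 → 4-byte char #8 = F4 82 90 97.
Offset 21: leading byte 0xE0 = 11100000 → 3-byte char #9 = E0 BD 9B.
Leading byte 0xE0 = 11100000 matches 1110xxxx → 3-byte sequence.
Byte 1: 0xE0 = 11100000, payload 0000 (4 bits).
Byte 2: 0xBD = 10111101 (10xxxxxx ✓), payload 111101.
Byte 3: 0x9B = 10011011 (10xxxxxx ✓), payload 011011.
Concatenate: 0000111101011011 = 0xF5B (16 bits → U+0F5B).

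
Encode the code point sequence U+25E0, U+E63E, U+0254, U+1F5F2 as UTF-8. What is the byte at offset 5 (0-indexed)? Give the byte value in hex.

U+25E0 → 3-byte form E2 97 A0 at offsets 0–2.
U+E63E → 3-byte form EE 98 BE at offsets 3–5.
Offset 5 falls in char 2's range; it's byte 3 of EE 98 BE = 0xBE.

0xBE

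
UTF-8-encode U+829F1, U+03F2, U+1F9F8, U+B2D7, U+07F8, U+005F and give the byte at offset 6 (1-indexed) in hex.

0xB2

1-indexed offset 6 is 0-indexed offset 5.
U+829F1 → 4-byte form F2 82 A7 B1 at offsets 0–3.
U+03F2 → 2-byte form CF B2 at offsets 4–5.
Offset 5 falls in char 2's range; it's byte 2 of CF B2 = 0xB2.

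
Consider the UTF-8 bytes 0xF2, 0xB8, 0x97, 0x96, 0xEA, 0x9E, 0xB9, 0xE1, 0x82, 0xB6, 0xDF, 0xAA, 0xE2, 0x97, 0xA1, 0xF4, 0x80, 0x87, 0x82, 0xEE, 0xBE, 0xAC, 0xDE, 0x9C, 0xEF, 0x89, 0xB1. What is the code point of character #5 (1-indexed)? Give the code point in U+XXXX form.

U+25E1

Offset 0: leading byte 0xF2 = 11110010 → 4-byte char #1 = F2 B8 97 96.
Offset 4: leading byte 0xEA = 11101010 → 3-byte char #2 = EA 9E B9.
Offset 7: leading byte 0xE1 = 11100001 → 3-byte char #3 = E1 82 B6.
Offset 10: leading byte 0xDF = 11011111 → 2-byte char #4 = DF AA.
Offset 12: leading byte 0xE2 = 11100010 → 3-byte char #5 = E2 97 A1.
Leading byte 0xE2 = 11100010 matches 1110xxxx → 3-byte sequence.
Byte 1: 0xE2 = 11100010, payload 0010 (4 bits).
Byte 2: 0x97 = 10010111 (10xxxxxx ✓), payload 010111.
Byte 3: 0xA1 = 10100001 (10xxxxxx ✓), payload 100001.
Concatenate: 0010010111100001 = 0x25E1 (16 bits → U+25E1).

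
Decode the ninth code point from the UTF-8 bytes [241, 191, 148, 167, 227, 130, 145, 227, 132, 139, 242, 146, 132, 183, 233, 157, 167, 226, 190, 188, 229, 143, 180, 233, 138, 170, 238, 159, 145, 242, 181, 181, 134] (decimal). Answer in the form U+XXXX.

U+E7D1

Offset 0: leading byte 0xF1 = 11110001 → 4-byte char #1 = F1 BF 94 A7.
Offset 4: leading byte 0xE3 = 11100011 → 3-byte char #2 = E3 82 91.
Offset 7: leading byte 0xE3 = 11100011 → 3-byte char #3 = E3 84 8B.
Offset 10: leading byte 0xF2 = 11110010 → 4-byte char #4 = F2 92 84 B7.
Offset 14: leading byte 0xE9 = 11101001 → 3-byte char #5 = E9 9D A7.
Offset 17: leading byte 0xE2 = 11100010 → 3-byte char #6 = E2 BE BC.
Offset 20: leading byte 0xE5 = 11100101 → 3-byte char #7 = E5 8F B4.
Offset 23: leading byte 0xE9 = 11101001 → 3-byte char #8 = E9 8A AA.
Offset 26: leading byte 0xEE = 11101110 → 3-byte char #9 = EE 9F 91.
Leading byte 0xEE = 11101110 matches 1110xxxx → 3-byte sequence.
Byte 1: 0xEE = 11101110, payload 1110 (4 bits).
Byte 2: 0x9F = 10011111 (10xxxxxx ✓), payload 011111.
Byte 3: 0x91 = 10010001 (10xxxxxx ✓), payload 010001.
Concatenate: 1110011111010001 = 0xE7D1 (16 bits → U+E7D1).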